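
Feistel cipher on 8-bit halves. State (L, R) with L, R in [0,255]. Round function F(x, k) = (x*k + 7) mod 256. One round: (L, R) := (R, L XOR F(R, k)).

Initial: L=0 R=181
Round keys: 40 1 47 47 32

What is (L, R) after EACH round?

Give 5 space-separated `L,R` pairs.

Round 1 (k=40): L=181 R=79
Round 2 (k=1): L=79 R=227
Round 3 (k=47): L=227 R=251
Round 4 (k=47): L=251 R=255
Round 5 (k=32): L=255 R=28

Answer: 181,79 79,227 227,251 251,255 255,28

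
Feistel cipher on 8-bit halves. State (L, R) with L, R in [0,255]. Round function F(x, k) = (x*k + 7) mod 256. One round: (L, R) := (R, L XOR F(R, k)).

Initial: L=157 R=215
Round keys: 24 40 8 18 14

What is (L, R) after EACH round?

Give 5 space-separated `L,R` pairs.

Answer: 215,178 178,0 0,181 181,193 193,32

Derivation:
Round 1 (k=24): L=215 R=178
Round 2 (k=40): L=178 R=0
Round 3 (k=8): L=0 R=181
Round 4 (k=18): L=181 R=193
Round 5 (k=14): L=193 R=32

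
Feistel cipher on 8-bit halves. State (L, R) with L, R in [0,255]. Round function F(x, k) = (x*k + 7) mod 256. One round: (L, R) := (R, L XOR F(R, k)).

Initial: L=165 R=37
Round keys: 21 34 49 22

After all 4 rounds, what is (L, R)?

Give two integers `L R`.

Answer: 78 143

Derivation:
Round 1 (k=21): L=37 R=181
Round 2 (k=34): L=181 R=52
Round 3 (k=49): L=52 R=78
Round 4 (k=22): L=78 R=143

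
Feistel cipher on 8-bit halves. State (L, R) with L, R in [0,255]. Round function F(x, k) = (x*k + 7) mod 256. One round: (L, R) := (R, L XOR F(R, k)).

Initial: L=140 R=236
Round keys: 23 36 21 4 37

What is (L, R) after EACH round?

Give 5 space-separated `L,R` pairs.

Round 1 (k=23): L=236 R=183
Round 2 (k=36): L=183 R=47
Round 3 (k=21): L=47 R=85
Round 4 (k=4): L=85 R=116
Round 5 (k=37): L=116 R=158

Answer: 236,183 183,47 47,85 85,116 116,158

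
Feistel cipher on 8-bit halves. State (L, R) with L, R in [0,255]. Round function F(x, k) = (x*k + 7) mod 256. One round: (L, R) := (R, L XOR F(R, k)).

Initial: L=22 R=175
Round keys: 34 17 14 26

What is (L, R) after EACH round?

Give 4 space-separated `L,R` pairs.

Answer: 175,83 83,37 37,94 94,182

Derivation:
Round 1 (k=34): L=175 R=83
Round 2 (k=17): L=83 R=37
Round 3 (k=14): L=37 R=94
Round 4 (k=26): L=94 R=182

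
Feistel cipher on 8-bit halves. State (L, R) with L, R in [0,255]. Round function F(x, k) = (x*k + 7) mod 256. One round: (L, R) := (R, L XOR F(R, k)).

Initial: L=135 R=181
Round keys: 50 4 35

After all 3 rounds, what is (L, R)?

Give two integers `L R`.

Round 1 (k=50): L=181 R=230
Round 2 (k=4): L=230 R=42
Round 3 (k=35): L=42 R=35

Answer: 42 35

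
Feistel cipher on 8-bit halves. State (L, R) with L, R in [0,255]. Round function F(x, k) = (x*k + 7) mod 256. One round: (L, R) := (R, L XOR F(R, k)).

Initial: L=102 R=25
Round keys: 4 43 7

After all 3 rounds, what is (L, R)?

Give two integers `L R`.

Answer: 47 93

Derivation:
Round 1 (k=4): L=25 R=13
Round 2 (k=43): L=13 R=47
Round 3 (k=7): L=47 R=93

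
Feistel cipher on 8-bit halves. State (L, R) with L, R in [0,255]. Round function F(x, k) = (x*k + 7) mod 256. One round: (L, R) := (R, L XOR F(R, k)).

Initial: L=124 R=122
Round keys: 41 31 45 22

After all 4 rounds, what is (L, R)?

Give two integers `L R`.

Answer: 42 99

Derivation:
Round 1 (k=41): L=122 R=237
Round 2 (k=31): L=237 R=192
Round 3 (k=45): L=192 R=42
Round 4 (k=22): L=42 R=99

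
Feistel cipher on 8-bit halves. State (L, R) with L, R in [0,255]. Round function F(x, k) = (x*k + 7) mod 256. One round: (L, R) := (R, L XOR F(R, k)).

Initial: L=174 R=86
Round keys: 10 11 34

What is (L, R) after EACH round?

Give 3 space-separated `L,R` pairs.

Round 1 (k=10): L=86 R=205
Round 2 (k=11): L=205 R=128
Round 3 (k=34): L=128 R=202

Answer: 86,205 205,128 128,202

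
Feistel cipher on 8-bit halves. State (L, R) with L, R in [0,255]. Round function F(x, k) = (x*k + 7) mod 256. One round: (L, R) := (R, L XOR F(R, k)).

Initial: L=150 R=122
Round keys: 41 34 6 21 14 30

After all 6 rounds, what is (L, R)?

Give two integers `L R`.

Round 1 (k=41): L=122 R=7
Round 2 (k=34): L=7 R=143
Round 3 (k=6): L=143 R=102
Round 4 (k=21): L=102 R=234
Round 5 (k=14): L=234 R=181
Round 6 (k=30): L=181 R=215

Answer: 181 215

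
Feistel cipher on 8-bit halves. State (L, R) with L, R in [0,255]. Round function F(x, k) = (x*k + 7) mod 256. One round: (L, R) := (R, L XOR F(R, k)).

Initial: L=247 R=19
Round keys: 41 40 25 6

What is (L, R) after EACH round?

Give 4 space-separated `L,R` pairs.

Answer: 19,229 229,220 220,102 102,183

Derivation:
Round 1 (k=41): L=19 R=229
Round 2 (k=40): L=229 R=220
Round 3 (k=25): L=220 R=102
Round 4 (k=6): L=102 R=183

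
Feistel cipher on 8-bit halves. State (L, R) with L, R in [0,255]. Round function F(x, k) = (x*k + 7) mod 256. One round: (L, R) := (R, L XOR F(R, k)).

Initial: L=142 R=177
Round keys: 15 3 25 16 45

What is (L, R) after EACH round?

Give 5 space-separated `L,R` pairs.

Answer: 177,232 232,14 14,141 141,217 217,161

Derivation:
Round 1 (k=15): L=177 R=232
Round 2 (k=3): L=232 R=14
Round 3 (k=25): L=14 R=141
Round 4 (k=16): L=141 R=217
Round 5 (k=45): L=217 R=161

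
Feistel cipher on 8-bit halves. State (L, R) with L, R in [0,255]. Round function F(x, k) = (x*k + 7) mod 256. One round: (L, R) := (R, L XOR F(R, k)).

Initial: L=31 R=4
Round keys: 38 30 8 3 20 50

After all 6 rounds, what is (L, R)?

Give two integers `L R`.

Answer: 140 184

Derivation:
Round 1 (k=38): L=4 R=128
Round 2 (k=30): L=128 R=3
Round 3 (k=8): L=3 R=159
Round 4 (k=3): L=159 R=231
Round 5 (k=20): L=231 R=140
Round 6 (k=50): L=140 R=184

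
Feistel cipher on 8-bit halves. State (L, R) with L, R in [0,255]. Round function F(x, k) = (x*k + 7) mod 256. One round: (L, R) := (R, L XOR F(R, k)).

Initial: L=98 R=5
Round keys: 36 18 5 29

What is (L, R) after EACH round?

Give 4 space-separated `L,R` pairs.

Answer: 5,217 217,76 76,90 90,117

Derivation:
Round 1 (k=36): L=5 R=217
Round 2 (k=18): L=217 R=76
Round 3 (k=5): L=76 R=90
Round 4 (k=29): L=90 R=117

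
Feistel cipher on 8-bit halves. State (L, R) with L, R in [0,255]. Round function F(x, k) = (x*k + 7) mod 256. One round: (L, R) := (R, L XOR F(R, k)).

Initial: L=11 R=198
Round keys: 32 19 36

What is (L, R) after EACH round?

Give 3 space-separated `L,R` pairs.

Round 1 (k=32): L=198 R=204
Round 2 (k=19): L=204 R=237
Round 3 (k=36): L=237 R=151

Answer: 198,204 204,237 237,151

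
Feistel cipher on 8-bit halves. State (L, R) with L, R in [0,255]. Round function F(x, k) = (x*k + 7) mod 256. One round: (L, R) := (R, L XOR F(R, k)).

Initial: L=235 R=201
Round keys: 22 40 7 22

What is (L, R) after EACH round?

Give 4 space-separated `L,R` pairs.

Round 1 (k=22): L=201 R=166
Round 2 (k=40): L=166 R=62
Round 3 (k=7): L=62 R=31
Round 4 (k=22): L=31 R=143

Answer: 201,166 166,62 62,31 31,143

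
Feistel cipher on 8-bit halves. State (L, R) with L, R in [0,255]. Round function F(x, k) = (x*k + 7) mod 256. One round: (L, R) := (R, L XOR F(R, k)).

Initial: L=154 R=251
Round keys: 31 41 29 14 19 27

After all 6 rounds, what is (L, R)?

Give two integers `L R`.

Answer: 63 107

Derivation:
Round 1 (k=31): L=251 R=246
Round 2 (k=41): L=246 R=150
Round 3 (k=29): L=150 R=243
Round 4 (k=14): L=243 R=199
Round 5 (k=19): L=199 R=63
Round 6 (k=27): L=63 R=107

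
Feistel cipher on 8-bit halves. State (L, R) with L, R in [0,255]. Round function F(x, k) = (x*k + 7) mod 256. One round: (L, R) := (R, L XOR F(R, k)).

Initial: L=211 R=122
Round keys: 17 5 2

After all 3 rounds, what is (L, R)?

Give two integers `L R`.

Round 1 (k=17): L=122 R=242
Round 2 (k=5): L=242 R=187
Round 3 (k=2): L=187 R=143

Answer: 187 143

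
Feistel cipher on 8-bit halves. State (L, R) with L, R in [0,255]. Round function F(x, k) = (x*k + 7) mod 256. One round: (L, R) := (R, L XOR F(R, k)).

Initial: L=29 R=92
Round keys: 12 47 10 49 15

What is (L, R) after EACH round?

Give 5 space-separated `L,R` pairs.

Round 1 (k=12): L=92 R=74
Round 2 (k=47): L=74 R=193
Round 3 (k=10): L=193 R=219
Round 4 (k=49): L=219 R=51
Round 5 (k=15): L=51 R=223

Answer: 92,74 74,193 193,219 219,51 51,223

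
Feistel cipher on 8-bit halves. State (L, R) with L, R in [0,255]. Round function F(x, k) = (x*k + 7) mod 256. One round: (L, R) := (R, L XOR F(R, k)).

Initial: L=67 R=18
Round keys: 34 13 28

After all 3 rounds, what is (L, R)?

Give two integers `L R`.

Round 1 (k=34): L=18 R=40
Round 2 (k=13): L=40 R=29
Round 3 (k=28): L=29 R=27

Answer: 29 27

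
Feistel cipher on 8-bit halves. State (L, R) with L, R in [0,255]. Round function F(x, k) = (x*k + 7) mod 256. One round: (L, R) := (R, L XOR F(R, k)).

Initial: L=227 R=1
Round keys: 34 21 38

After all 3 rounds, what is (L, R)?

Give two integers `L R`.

Answer: 152 93

Derivation:
Round 1 (k=34): L=1 R=202
Round 2 (k=21): L=202 R=152
Round 3 (k=38): L=152 R=93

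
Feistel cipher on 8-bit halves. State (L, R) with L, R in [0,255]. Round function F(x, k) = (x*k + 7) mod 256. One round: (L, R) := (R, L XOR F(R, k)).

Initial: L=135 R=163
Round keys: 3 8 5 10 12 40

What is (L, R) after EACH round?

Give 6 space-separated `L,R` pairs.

Round 1 (k=3): L=163 R=119
Round 2 (k=8): L=119 R=28
Round 3 (k=5): L=28 R=228
Round 4 (k=10): L=228 R=243
Round 5 (k=12): L=243 R=143
Round 6 (k=40): L=143 R=172

Answer: 163,119 119,28 28,228 228,243 243,143 143,172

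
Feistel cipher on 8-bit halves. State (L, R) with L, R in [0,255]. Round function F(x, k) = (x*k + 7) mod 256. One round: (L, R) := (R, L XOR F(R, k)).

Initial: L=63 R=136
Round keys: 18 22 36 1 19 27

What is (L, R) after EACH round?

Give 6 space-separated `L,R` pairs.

Round 1 (k=18): L=136 R=168
Round 2 (k=22): L=168 R=255
Round 3 (k=36): L=255 R=75
Round 4 (k=1): L=75 R=173
Round 5 (k=19): L=173 R=149
Round 6 (k=27): L=149 R=19

Answer: 136,168 168,255 255,75 75,173 173,149 149,19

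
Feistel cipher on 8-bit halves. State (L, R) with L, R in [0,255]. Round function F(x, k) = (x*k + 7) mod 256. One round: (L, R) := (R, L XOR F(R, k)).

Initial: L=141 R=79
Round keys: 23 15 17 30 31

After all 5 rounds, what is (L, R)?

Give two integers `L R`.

Round 1 (k=23): L=79 R=173
Round 2 (k=15): L=173 R=101
Round 3 (k=17): L=101 R=17
Round 4 (k=30): L=17 R=96
Round 5 (k=31): L=96 R=182

Answer: 96 182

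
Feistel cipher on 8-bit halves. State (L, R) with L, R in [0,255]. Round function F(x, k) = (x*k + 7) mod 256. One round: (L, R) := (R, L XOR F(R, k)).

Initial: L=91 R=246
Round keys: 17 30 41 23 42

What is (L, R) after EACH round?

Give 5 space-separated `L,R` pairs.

Answer: 246,6 6,77 77,90 90,80 80,125

Derivation:
Round 1 (k=17): L=246 R=6
Round 2 (k=30): L=6 R=77
Round 3 (k=41): L=77 R=90
Round 4 (k=23): L=90 R=80
Round 5 (k=42): L=80 R=125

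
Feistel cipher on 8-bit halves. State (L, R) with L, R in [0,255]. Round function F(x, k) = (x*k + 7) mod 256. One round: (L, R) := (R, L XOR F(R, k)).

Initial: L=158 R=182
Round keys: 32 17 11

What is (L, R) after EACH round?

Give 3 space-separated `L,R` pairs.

Answer: 182,89 89,70 70,80

Derivation:
Round 1 (k=32): L=182 R=89
Round 2 (k=17): L=89 R=70
Round 3 (k=11): L=70 R=80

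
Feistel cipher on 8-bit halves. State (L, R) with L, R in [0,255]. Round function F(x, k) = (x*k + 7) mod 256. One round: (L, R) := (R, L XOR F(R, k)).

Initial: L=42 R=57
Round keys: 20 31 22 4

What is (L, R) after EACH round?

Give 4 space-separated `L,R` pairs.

Round 1 (k=20): L=57 R=81
Round 2 (k=31): L=81 R=239
Round 3 (k=22): L=239 R=192
Round 4 (k=4): L=192 R=232

Answer: 57,81 81,239 239,192 192,232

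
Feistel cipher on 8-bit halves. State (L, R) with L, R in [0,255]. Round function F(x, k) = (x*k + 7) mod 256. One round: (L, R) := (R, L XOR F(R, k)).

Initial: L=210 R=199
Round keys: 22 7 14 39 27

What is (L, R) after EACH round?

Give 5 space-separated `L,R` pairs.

Round 1 (k=22): L=199 R=243
Round 2 (k=7): L=243 R=107
Round 3 (k=14): L=107 R=18
Round 4 (k=39): L=18 R=174
Round 5 (k=27): L=174 R=115

Answer: 199,243 243,107 107,18 18,174 174,115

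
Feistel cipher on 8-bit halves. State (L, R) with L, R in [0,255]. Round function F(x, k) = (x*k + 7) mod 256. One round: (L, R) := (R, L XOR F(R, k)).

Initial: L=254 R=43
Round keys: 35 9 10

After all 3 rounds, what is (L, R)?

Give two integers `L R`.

Answer: 230 21

Derivation:
Round 1 (k=35): L=43 R=22
Round 2 (k=9): L=22 R=230
Round 3 (k=10): L=230 R=21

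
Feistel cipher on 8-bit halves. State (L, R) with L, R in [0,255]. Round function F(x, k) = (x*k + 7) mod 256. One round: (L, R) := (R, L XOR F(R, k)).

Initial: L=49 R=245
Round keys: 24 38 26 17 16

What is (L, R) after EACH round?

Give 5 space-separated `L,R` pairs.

Round 1 (k=24): L=245 R=206
Round 2 (k=38): L=206 R=110
Round 3 (k=26): L=110 R=253
Round 4 (k=17): L=253 R=186
Round 5 (k=16): L=186 R=90

Answer: 245,206 206,110 110,253 253,186 186,90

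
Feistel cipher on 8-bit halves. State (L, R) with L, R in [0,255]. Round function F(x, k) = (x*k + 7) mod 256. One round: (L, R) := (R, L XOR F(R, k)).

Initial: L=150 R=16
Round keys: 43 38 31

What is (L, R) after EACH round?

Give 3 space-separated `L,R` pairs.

Round 1 (k=43): L=16 R=33
Round 2 (k=38): L=33 R=253
Round 3 (k=31): L=253 R=139

Answer: 16,33 33,253 253,139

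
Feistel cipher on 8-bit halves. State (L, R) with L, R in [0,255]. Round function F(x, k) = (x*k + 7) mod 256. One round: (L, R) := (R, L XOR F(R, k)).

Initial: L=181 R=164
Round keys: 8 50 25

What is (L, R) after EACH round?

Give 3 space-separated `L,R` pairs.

Round 1 (k=8): L=164 R=146
Round 2 (k=50): L=146 R=47
Round 3 (k=25): L=47 R=12

Answer: 164,146 146,47 47,12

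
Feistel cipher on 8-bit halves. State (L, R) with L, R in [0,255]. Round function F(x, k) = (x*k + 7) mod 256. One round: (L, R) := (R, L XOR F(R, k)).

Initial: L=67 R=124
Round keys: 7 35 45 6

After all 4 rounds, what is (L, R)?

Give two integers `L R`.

Answer: 166 232

Derivation:
Round 1 (k=7): L=124 R=40
Round 2 (k=35): L=40 R=3
Round 3 (k=45): L=3 R=166
Round 4 (k=6): L=166 R=232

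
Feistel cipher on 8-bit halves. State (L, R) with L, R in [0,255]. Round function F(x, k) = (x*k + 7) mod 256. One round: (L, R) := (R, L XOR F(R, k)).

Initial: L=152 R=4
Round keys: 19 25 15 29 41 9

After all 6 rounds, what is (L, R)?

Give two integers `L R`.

Round 1 (k=19): L=4 R=203
Round 2 (k=25): L=203 R=222
Round 3 (k=15): L=222 R=194
Round 4 (k=29): L=194 R=223
Round 5 (k=41): L=223 R=124
Round 6 (k=9): L=124 R=188

Answer: 124 188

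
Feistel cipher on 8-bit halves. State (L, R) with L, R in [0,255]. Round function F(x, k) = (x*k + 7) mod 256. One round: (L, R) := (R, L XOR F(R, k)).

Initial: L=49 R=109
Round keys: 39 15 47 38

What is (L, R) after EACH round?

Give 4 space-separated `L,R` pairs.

Answer: 109,147 147,201 201,125 125,92

Derivation:
Round 1 (k=39): L=109 R=147
Round 2 (k=15): L=147 R=201
Round 3 (k=47): L=201 R=125
Round 4 (k=38): L=125 R=92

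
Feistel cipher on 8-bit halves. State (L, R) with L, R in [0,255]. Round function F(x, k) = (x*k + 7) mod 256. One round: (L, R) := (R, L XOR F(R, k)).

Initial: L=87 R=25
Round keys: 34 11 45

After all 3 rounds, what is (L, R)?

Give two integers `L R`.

Round 1 (k=34): L=25 R=14
Round 2 (k=11): L=14 R=184
Round 3 (k=45): L=184 R=81

Answer: 184 81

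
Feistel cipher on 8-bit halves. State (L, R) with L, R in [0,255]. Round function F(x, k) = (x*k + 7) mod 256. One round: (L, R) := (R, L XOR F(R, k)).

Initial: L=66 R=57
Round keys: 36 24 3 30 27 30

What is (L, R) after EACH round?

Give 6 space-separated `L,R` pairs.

Round 1 (k=36): L=57 R=73
Round 2 (k=24): L=73 R=230
Round 3 (k=3): L=230 R=240
Round 4 (k=30): L=240 R=193
Round 5 (k=27): L=193 R=146
Round 6 (k=30): L=146 R=226

Answer: 57,73 73,230 230,240 240,193 193,146 146,226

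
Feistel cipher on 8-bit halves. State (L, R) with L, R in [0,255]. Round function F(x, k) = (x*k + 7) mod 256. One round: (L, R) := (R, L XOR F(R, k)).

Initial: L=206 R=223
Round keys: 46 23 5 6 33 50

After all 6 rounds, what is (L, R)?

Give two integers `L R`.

Answer: 196 61

Derivation:
Round 1 (k=46): L=223 R=215
Round 2 (k=23): L=215 R=135
Round 3 (k=5): L=135 R=125
Round 4 (k=6): L=125 R=114
Round 5 (k=33): L=114 R=196
Round 6 (k=50): L=196 R=61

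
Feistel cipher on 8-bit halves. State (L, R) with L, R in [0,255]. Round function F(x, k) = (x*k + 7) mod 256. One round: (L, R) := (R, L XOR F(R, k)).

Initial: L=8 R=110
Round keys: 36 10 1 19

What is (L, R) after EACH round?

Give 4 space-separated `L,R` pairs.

Answer: 110,119 119,195 195,189 189,205

Derivation:
Round 1 (k=36): L=110 R=119
Round 2 (k=10): L=119 R=195
Round 3 (k=1): L=195 R=189
Round 4 (k=19): L=189 R=205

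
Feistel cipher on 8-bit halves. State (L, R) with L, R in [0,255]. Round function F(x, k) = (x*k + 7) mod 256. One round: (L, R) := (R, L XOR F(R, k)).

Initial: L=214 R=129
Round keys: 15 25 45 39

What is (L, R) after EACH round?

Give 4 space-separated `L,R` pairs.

Round 1 (k=15): L=129 R=64
Round 2 (k=25): L=64 R=198
Round 3 (k=45): L=198 R=149
Round 4 (k=39): L=149 R=124

Answer: 129,64 64,198 198,149 149,124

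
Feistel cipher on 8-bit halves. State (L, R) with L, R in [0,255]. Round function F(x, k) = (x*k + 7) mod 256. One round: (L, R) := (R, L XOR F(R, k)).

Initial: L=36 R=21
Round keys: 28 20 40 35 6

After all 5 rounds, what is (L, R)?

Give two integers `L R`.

Answer: 193 13

Derivation:
Round 1 (k=28): L=21 R=119
Round 2 (k=20): L=119 R=70
Round 3 (k=40): L=70 R=128
Round 4 (k=35): L=128 R=193
Round 5 (k=6): L=193 R=13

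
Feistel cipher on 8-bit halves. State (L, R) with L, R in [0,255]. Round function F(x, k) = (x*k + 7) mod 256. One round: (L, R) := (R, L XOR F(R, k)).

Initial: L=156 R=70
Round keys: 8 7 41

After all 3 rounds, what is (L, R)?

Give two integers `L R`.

Round 1 (k=8): L=70 R=171
Round 2 (k=7): L=171 R=242
Round 3 (k=41): L=242 R=98

Answer: 242 98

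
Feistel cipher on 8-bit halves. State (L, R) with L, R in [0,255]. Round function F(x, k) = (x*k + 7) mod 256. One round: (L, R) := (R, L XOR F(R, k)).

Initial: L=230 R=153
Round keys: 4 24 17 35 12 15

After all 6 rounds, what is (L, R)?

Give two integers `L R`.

Answer: 19 5

Derivation:
Round 1 (k=4): L=153 R=141
Round 2 (k=24): L=141 R=166
Round 3 (k=17): L=166 R=128
Round 4 (k=35): L=128 R=33
Round 5 (k=12): L=33 R=19
Round 6 (k=15): L=19 R=5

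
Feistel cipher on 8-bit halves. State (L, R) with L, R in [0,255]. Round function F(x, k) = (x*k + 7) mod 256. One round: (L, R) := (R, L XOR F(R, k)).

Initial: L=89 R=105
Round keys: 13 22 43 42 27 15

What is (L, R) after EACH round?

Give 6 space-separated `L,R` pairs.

Round 1 (k=13): L=105 R=5
Round 2 (k=22): L=5 R=28
Round 3 (k=43): L=28 R=190
Round 4 (k=42): L=190 R=47
Round 5 (k=27): L=47 R=66
Round 6 (k=15): L=66 R=202

Answer: 105,5 5,28 28,190 190,47 47,66 66,202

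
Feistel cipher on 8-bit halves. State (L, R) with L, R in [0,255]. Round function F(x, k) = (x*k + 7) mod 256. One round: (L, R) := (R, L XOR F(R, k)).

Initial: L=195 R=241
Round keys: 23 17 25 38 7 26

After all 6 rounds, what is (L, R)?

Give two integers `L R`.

Answer: 102 235

Derivation:
Round 1 (k=23): L=241 R=109
Round 2 (k=17): L=109 R=181
Round 3 (k=25): L=181 R=217
Round 4 (k=38): L=217 R=136
Round 5 (k=7): L=136 R=102
Round 6 (k=26): L=102 R=235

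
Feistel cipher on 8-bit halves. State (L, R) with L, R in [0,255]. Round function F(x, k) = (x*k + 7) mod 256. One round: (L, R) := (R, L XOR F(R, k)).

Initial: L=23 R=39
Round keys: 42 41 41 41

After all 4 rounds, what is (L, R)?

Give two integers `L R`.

Round 1 (k=42): L=39 R=122
Round 2 (k=41): L=122 R=182
Round 3 (k=41): L=182 R=87
Round 4 (k=41): L=87 R=64

Answer: 87 64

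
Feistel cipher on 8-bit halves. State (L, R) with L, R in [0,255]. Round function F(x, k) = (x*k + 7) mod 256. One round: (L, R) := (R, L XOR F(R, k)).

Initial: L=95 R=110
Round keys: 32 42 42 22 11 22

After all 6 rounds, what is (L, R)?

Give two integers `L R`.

Answer: 186 119

Derivation:
Round 1 (k=32): L=110 R=152
Round 2 (k=42): L=152 R=153
Round 3 (k=42): L=153 R=185
Round 4 (k=22): L=185 R=116
Round 5 (k=11): L=116 R=186
Round 6 (k=22): L=186 R=119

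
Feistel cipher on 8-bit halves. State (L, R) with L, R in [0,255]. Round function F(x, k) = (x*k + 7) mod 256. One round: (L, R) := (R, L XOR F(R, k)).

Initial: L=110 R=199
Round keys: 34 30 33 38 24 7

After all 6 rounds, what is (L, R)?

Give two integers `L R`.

Answer: 25 235

Derivation:
Round 1 (k=34): L=199 R=27
Round 2 (k=30): L=27 R=246
Round 3 (k=33): L=246 R=166
Round 4 (k=38): L=166 R=93
Round 5 (k=24): L=93 R=25
Round 6 (k=7): L=25 R=235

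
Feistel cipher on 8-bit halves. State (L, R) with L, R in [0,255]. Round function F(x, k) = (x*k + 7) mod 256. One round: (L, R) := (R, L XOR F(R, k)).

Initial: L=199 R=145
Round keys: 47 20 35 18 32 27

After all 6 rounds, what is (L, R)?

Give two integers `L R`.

Round 1 (k=47): L=145 R=97
Round 2 (k=20): L=97 R=10
Round 3 (k=35): L=10 R=4
Round 4 (k=18): L=4 R=69
Round 5 (k=32): L=69 R=163
Round 6 (k=27): L=163 R=125

Answer: 163 125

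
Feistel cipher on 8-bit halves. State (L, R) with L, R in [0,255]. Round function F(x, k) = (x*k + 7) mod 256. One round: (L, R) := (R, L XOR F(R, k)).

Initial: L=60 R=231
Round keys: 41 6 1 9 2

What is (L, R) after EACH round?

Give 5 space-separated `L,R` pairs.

Round 1 (k=41): L=231 R=58
Round 2 (k=6): L=58 R=132
Round 3 (k=1): L=132 R=177
Round 4 (k=9): L=177 R=196
Round 5 (k=2): L=196 R=62

Answer: 231,58 58,132 132,177 177,196 196,62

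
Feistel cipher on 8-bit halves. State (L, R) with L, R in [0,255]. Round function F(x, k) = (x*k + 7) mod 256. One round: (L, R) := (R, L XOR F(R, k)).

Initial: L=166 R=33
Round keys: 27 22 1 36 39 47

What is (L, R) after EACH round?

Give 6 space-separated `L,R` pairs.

Round 1 (k=27): L=33 R=36
Round 2 (k=22): L=36 R=62
Round 3 (k=1): L=62 R=97
Round 4 (k=36): L=97 R=149
Round 5 (k=39): L=149 R=219
Round 6 (k=47): L=219 R=169

Answer: 33,36 36,62 62,97 97,149 149,219 219,169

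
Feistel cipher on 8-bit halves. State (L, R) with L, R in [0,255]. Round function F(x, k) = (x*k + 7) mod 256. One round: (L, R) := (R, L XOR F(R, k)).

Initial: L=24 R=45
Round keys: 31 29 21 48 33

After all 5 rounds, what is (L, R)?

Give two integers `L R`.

Round 1 (k=31): L=45 R=98
Round 2 (k=29): L=98 R=12
Round 3 (k=21): L=12 R=97
Round 4 (k=48): L=97 R=59
Round 5 (k=33): L=59 R=195

Answer: 59 195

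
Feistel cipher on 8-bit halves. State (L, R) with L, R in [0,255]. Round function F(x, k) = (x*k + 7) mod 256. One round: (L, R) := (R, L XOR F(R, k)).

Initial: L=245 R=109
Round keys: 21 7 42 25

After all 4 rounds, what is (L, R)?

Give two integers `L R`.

Round 1 (k=21): L=109 R=13
Round 2 (k=7): L=13 R=15
Round 3 (k=42): L=15 R=112
Round 4 (k=25): L=112 R=248

Answer: 112 248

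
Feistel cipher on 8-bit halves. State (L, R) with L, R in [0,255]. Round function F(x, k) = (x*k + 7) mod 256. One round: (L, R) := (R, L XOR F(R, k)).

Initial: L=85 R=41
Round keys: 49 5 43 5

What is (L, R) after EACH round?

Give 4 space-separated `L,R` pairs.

Answer: 41,181 181,185 185,175 175,203

Derivation:
Round 1 (k=49): L=41 R=181
Round 2 (k=5): L=181 R=185
Round 3 (k=43): L=185 R=175
Round 4 (k=5): L=175 R=203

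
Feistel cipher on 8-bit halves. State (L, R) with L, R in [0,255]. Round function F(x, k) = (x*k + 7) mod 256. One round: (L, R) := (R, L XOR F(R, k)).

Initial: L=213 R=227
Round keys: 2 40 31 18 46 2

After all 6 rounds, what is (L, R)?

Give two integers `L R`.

Round 1 (k=2): L=227 R=24
Round 2 (k=40): L=24 R=36
Round 3 (k=31): L=36 R=123
Round 4 (k=18): L=123 R=137
Round 5 (k=46): L=137 R=222
Round 6 (k=2): L=222 R=74

Answer: 222 74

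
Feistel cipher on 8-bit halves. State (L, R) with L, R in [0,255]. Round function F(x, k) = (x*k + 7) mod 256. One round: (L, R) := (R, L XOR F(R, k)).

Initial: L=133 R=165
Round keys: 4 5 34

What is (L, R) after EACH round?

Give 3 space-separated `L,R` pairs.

Answer: 165,30 30,56 56,105

Derivation:
Round 1 (k=4): L=165 R=30
Round 2 (k=5): L=30 R=56
Round 3 (k=34): L=56 R=105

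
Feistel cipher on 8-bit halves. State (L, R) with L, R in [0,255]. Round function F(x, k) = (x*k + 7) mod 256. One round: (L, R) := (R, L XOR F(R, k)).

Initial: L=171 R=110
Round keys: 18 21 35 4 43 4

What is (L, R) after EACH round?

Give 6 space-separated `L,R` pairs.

Round 1 (k=18): L=110 R=104
Round 2 (k=21): L=104 R=225
Round 3 (k=35): L=225 R=162
Round 4 (k=4): L=162 R=110
Round 5 (k=43): L=110 R=35
Round 6 (k=4): L=35 R=253

Answer: 110,104 104,225 225,162 162,110 110,35 35,253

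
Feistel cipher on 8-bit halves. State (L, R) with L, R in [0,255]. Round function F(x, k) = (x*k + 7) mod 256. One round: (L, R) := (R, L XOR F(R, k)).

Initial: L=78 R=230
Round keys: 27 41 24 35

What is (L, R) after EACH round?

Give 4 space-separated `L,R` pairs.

Answer: 230,7 7,192 192,0 0,199

Derivation:
Round 1 (k=27): L=230 R=7
Round 2 (k=41): L=7 R=192
Round 3 (k=24): L=192 R=0
Round 4 (k=35): L=0 R=199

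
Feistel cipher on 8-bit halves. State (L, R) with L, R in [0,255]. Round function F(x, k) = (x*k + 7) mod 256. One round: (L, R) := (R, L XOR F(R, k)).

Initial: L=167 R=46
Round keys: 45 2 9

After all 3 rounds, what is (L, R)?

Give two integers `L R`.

Round 1 (k=45): L=46 R=186
Round 2 (k=2): L=186 R=85
Round 3 (k=9): L=85 R=190

Answer: 85 190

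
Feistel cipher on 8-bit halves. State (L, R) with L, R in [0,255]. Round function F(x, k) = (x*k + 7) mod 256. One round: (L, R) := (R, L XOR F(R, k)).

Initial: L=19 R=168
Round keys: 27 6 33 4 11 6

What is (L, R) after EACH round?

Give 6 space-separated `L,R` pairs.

Answer: 168,172 172,167 167,34 34,40 40,157 157,157

Derivation:
Round 1 (k=27): L=168 R=172
Round 2 (k=6): L=172 R=167
Round 3 (k=33): L=167 R=34
Round 4 (k=4): L=34 R=40
Round 5 (k=11): L=40 R=157
Round 6 (k=6): L=157 R=157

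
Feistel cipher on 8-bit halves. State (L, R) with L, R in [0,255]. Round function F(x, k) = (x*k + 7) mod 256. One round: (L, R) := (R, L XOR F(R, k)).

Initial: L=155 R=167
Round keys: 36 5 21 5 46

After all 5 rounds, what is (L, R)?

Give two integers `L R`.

Round 1 (k=36): L=167 R=24
Round 2 (k=5): L=24 R=216
Round 3 (k=21): L=216 R=167
Round 4 (k=5): L=167 R=146
Round 5 (k=46): L=146 R=228

Answer: 146 228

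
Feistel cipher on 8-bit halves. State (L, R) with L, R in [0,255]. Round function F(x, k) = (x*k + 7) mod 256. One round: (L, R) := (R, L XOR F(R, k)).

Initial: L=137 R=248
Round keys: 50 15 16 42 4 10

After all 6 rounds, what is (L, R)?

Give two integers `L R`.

Round 1 (k=50): L=248 R=254
Round 2 (k=15): L=254 R=17
Round 3 (k=16): L=17 R=233
Round 4 (k=42): L=233 R=80
Round 5 (k=4): L=80 R=174
Round 6 (k=10): L=174 R=131

Answer: 174 131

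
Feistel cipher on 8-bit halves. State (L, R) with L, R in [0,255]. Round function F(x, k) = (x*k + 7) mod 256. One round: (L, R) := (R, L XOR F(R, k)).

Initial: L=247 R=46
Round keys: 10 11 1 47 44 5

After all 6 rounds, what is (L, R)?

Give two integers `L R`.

Answer: 159 184

Derivation:
Round 1 (k=10): L=46 R=36
Round 2 (k=11): L=36 R=189
Round 3 (k=1): L=189 R=224
Round 4 (k=47): L=224 R=154
Round 5 (k=44): L=154 R=159
Round 6 (k=5): L=159 R=184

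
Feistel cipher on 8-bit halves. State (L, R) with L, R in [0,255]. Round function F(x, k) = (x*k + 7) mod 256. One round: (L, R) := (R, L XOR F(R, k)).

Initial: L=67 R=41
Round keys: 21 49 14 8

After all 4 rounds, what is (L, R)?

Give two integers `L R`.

Answer: 238 32

Derivation:
Round 1 (k=21): L=41 R=39
Round 2 (k=49): L=39 R=87
Round 3 (k=14): L=87 R=238
Round 4 (k=8): L=238 R=32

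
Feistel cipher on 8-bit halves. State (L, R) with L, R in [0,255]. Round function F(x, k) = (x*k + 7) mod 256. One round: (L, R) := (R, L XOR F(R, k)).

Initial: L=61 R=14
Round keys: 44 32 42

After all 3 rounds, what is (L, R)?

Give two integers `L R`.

Answer: 73 83

Derivation:
Round 1 (k=44): L=14 R=82
Round 2 (k=32): L=82 R=73
Round 3 (k=42): L=73 R=83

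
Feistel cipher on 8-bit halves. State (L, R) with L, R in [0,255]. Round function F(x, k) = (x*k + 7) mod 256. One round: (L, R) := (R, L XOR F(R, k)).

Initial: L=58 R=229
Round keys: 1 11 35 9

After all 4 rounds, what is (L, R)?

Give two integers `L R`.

Answer: 205 224

Derivation:
Round 1 (k=1): L=229 R=214
Round 2 (k=11): L=214 R=220
Round 3 (k=35): L=220 R=205
Round 4 (k=9): L=205 R=224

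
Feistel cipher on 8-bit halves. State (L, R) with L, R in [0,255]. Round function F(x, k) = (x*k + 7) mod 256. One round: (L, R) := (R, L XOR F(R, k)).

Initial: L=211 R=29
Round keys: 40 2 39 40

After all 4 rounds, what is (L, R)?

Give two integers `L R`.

Round 1 (k=40): L=29 R=92
Round 2 (k=2): L=92 R=162
Round 3 (k=39): L=162 R=233
Round 4 (k=40): L=233 R=205

Answer: 233 205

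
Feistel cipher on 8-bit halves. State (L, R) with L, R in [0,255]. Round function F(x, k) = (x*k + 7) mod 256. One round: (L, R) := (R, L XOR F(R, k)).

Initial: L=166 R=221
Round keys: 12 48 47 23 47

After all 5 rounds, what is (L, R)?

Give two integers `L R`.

Answer: 229 106

Derivation:
Round 1 (k=12): L=221 R=197
Round 2 (k=48): L=197 R=42
Round 3 (k=47): L=42 R=120
Round 4 (k=23): L=120 R=229
Round 5 (k=47): L=229 R=106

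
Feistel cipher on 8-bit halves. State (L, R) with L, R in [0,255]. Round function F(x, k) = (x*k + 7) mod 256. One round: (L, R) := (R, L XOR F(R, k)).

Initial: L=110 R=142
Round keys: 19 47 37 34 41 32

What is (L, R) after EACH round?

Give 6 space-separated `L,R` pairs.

Round 1 (k=19): L=142 R=255
Round 2 (k=47): L=255 R=86
Round 3 (k=37): L=86 R=138
Round 4 (k=34): L=138 R=13
Round 5 (k=41): L=13 R=150
Round 6 (k=32): L=150 R=202

Answer: 142,255 255,86 86,138 138,13 13,150 150,202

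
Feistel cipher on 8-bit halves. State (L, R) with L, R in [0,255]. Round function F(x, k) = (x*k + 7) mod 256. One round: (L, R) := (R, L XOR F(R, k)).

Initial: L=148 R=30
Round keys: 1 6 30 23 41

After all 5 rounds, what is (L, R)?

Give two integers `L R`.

Answer: 228 59

Derivation:
Round 1 (k=1): L=30 R=177
Round 2 (k=6): L=177 R=51
Round 3 (k=30): L=51 R=176
Round 4 (k=23): L=176 R=228
Round 5 (k=41): L=228 R=59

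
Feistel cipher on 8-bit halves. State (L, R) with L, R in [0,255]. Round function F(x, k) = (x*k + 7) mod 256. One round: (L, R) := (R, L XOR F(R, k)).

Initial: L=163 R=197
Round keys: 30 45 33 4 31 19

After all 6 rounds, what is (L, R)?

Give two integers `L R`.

Round 1 (k=30): L=197 R=190
Round 2 (k=45): L=190 R=168
Round 3 (k=33): L=168 R=17
Round 4 (k=4): L=17 R=227
Round 5 (k=31): L=227 R=149
Round 6 (k=19): L=149 R=245

Answer: 149 245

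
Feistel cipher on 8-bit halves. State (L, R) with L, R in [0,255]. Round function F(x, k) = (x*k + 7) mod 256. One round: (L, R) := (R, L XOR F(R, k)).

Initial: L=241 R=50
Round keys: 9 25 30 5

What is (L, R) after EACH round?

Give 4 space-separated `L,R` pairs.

Answer: 50,56 56,77 77,53 53,93

Derivation:
Round 1 (k=9): L=50 R=56
Round 2 (k=25): L=56 R=77
Round 3 (k=30): L=77 R=53
Round 4 (k=5): L=53 R=93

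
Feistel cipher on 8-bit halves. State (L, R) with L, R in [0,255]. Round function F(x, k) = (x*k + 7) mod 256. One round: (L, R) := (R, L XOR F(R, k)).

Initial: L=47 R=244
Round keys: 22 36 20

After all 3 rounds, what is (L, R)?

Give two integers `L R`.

Round 1 (k=22): L=244 R=208
Round 2 (k=36): L=208 R=179
Round 3 (k=20): L=179 R=211

Answer: 179 211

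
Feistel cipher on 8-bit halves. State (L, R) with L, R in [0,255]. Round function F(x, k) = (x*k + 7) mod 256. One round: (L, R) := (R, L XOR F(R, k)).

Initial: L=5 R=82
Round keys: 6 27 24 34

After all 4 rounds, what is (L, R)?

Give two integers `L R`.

Round 1 (k=6): L=82 R=246
Round 2 (k=27): L=246 R=171
Round 3 (k=24): L=171 R=249
Round 4 (k=34): L=249 R=178

Answer: 249 178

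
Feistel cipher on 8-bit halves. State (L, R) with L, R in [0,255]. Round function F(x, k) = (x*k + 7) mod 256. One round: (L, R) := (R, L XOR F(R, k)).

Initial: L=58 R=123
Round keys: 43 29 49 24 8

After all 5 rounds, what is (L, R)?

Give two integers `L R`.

Answer: 29 92

Derivation:
Round 1 (k=43): L=123 R=138
Round 2 (k=29): L=138 R=210
Round 3 (k=49): L=210 R=179
Round 4 (k=24): L=179 R=29
Round 5 (k=8): L=29 R=92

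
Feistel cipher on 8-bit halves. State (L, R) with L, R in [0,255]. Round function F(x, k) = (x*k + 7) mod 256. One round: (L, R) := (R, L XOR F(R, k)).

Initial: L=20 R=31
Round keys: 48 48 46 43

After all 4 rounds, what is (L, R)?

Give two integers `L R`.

Round 1 (k=48): L=31 R=195
Round 2 (k=48): L=195 R=136
Round 3 (k=46): L=136 R=180
Round 4 (k=43): L=180 R=203

Answer: 180 203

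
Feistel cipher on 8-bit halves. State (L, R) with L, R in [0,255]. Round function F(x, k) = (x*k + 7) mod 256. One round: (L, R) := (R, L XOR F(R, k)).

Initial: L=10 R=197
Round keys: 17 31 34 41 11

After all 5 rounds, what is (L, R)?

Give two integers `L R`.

Round 1 (k=17): L=197 R=22
Round 2 (k=31): L=22 R=116
Round 3 (k=34): L=116 R=121
Round 4 (k=41): L=121 R=28
Round 5 (k=11): L=28 R=66

Answer: 28 66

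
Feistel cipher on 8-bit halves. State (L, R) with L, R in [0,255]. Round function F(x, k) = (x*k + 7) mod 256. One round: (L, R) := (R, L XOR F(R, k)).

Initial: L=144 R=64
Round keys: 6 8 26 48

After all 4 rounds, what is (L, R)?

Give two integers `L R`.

Round 1 (k=6): L=64 R=23
Round 2 (k=8): L=23 R=255
Round 3 (k=26): L=255 R=250
Round 4 (k=48): L=250 R=24

Answer: 250 24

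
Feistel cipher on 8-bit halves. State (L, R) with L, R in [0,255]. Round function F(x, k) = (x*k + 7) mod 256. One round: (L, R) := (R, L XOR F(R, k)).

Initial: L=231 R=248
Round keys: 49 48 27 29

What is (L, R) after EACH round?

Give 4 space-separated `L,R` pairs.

Answer: 248,152 152,127 127,244 244,212

Derivation:
Round 1 (k=49): L=248 R=152
Round 2 (k=48): L=152 R=127
Round 3 (k=27): L=127 R=244
Round 4 (k=29): L=244 R=212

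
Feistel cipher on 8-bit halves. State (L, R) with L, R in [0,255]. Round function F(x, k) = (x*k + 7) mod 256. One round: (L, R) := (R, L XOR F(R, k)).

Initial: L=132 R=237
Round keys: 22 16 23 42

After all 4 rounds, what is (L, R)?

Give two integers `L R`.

Round 1 (k=22): L=237 R=225
Round 2 (k=16): L=225 R=250
Round 3 (k=23): L=250 R=156
Round 4 (k=42): L=156 R=101

Answer: 156 101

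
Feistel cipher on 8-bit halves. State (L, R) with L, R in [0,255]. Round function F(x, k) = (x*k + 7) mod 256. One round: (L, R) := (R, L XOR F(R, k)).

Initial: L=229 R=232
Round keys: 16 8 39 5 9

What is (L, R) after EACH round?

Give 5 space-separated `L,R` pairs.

Answer: 232,98 98,255 255,130 130,110 110,103

Derivation:
Round 1 (k=16): L=232 R=98
Round 2 (k=8): L=98 R=255
Round 3 (k=39): L=255 R=130
Round 4 (k=5): L=130 R=110
Round 5 (k=9): L=110 R=103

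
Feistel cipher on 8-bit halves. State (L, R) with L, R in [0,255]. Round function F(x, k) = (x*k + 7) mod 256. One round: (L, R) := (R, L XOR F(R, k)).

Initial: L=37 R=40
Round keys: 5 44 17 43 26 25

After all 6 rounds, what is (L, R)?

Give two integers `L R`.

Round 1 (k=5): L=40 R=234
Round 2 (k=44): L=234 R=23
Round 3 (k=17): L=23 R=100
Round 4 (k=43): L=100 R=196
Round 5 (k=26): L=196 R=139
Round 6 (k=25): L=139 R=94

Answer: 139 94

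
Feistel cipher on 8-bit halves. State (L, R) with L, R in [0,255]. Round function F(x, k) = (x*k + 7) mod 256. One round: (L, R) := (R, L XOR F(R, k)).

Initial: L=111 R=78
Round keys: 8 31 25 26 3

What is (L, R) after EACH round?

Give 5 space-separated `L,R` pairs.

Answer: 78,24 24,161 161,216 216,86 86,209

Derivation:
Round 1 (k=8): L=78 R=24
Round 2 (k=31): L=24 R=161
Round 3 (k=25): L=161 R=216
Round 4 (k=26): L=216 R=86
Round 5 (k=3): L=86 R=209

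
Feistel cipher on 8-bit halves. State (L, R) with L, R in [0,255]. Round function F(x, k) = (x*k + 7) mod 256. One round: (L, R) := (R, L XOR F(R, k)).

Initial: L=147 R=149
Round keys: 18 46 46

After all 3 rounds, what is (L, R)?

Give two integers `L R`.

Round 1 (k=18): L=149 R=18
Round 2 (k=46): L=18 R=214
Round 3 (k=46): L=214 R=105

Answer: 214 105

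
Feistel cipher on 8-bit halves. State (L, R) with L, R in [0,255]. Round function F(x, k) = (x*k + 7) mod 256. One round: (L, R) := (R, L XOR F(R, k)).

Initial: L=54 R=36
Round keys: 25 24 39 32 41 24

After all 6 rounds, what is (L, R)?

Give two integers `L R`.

Round 1 (k=25): L=36 R=189
Round 2 (k=24): L=189 R=155
Round 3 (k=39): L=155 R=25
Round 4 (k=32): L=25 R=188
Round 5 (k=41): L=188 R=58
Round 6 (k=24): L=58 R=203

Answer: 58 203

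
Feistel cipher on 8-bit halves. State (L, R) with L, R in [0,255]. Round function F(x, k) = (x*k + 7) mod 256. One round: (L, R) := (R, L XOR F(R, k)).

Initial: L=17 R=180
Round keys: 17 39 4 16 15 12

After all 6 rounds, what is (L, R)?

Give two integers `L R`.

Answer: 88 41

Derivation:
Round 1 (k=17): L=180 R=234
Round 2 (k=39): L=234 R=25
Round 3 (k=4): L=25 R=129
Round 4 (k=16): L=129 R=14
Round 5 (k=15): L=14 R=88
Round 6 (k=12): L=88 R=41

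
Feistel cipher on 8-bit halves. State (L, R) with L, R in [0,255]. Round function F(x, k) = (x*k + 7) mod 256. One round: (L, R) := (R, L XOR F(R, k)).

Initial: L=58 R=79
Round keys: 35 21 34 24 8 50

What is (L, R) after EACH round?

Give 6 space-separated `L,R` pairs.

Answer: 79,238 238,194 194,37 37,189 189,202 202,198

Derivation:
Round 1 (k=35): L=79 R=238
Round 2 (k=21): L=238 R=194
Round 3 (k=34): L=194 R=37
Round 4 (k=24): L=37 R=189
Round 5 (k=8): L=189 R=202
Round 6 (k=50): L=202 R=198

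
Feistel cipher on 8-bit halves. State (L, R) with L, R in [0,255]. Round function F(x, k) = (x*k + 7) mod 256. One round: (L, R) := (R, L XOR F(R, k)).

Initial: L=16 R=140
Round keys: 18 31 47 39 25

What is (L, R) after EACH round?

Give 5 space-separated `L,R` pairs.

Answer: 140,207 207,148 148,252 252,255 255,18

Derivation:
Round 1 (k=18): L=140 R=207
Round 2 (k=31): L=207 R=148
Round 3 (k=47): L=148 R=252
Round 4 (k=39): L=252 R=255
Round 5 (k=25): L=255 R=18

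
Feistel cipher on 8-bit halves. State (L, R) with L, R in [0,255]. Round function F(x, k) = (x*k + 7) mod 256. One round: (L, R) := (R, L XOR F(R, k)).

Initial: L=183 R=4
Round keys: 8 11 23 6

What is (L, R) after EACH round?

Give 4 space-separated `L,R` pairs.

Round 1 (k=8): L=4 R=144
Round 2 (k=11): L=144 R=51
Round 3 (k=23): L=51 R=12
Round 4 (k=6): L=12 R=124

Answer: 4,144 144,51 51,12 12,124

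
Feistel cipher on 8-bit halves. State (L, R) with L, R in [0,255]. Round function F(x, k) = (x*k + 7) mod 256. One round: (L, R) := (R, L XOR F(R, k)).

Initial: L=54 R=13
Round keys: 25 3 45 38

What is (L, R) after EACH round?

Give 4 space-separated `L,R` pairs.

Round 1 (k=25): L=13 R=122
Round 2 (k=3): L=122 R=120
Round 3 (k=45): L=120 R=101
Round 4 (k=38): L=101 R=125

Answer: 13,122 122,120 120,101 101,125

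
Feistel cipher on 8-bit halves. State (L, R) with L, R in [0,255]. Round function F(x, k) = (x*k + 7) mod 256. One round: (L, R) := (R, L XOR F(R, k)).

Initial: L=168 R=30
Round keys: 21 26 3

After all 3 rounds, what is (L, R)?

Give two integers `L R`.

Answer: 183 249

Derivation:
Round 1 (k=21): L=30 R=213
Round 2 (k=26): L=213 R=183
Round 3 (k=3): L=183 R=249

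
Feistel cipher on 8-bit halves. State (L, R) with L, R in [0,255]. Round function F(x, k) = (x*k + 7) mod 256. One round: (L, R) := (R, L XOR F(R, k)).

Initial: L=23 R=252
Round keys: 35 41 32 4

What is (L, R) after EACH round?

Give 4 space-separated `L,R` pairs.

Answer: 252,108 108,175 175,139 139,156

Derivation:
Round 1 (k=35): L=252 R=108
Round 2 (k=41): L=108 R=175
Round 3 (k=32): L=175 R=139
Round 4 (k=4): L=139 R=156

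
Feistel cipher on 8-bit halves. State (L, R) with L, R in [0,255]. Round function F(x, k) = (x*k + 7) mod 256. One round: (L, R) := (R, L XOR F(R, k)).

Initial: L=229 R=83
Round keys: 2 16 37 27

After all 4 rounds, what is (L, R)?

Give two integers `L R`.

Round 1 (k=2): L=83 R=72
Round 2 (k=16): L=72 R=212
Round 3 (k=37): L=212 R=227
Round 4 (k=27): L=227 R=44

Answer: 227 44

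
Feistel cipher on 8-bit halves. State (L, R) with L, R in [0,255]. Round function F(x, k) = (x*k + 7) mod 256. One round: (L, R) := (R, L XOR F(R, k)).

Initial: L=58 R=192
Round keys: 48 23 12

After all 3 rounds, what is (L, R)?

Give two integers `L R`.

Answer: 66 34

Derivation:
Round 1 (k=48): L=192 R=61
Round 2 (k=23): L=61 R=66
Round 3 (k=12): L=66 R=34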